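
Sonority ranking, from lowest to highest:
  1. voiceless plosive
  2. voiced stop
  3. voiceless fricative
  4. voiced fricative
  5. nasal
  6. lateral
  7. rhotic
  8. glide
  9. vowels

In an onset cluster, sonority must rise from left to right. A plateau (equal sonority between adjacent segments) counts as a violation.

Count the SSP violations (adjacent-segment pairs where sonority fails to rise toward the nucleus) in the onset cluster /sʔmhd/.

/s/ is a voiceless fricative (sonority 3).
/ʔ/ is a voiceless plosive (sonority 1).
/m/ is a nasal (sonority 5).
/h/ is a voiceless fricative (sonority 3).
/d/ is a voiced stop (sonority 2).
/s/→/ʔ/: 3→1 (does not rise) — violation.
/ʔ/→/m/: 1→5 (rises) — ok.
/m/→/h/: 5→3 (does not rise) — violation.
/h/→/d/: 3→2 (does not rise) — violation.

3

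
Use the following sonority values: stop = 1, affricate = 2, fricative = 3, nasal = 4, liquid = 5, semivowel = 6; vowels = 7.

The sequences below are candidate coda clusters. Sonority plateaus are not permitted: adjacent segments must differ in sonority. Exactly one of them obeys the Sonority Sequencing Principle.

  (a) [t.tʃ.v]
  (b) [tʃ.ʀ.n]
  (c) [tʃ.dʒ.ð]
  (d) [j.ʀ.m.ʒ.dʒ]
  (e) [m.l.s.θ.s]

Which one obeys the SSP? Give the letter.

d

(a) 1-2-3 → violates
(b) 2-5-4 → violates
(c) 2-2-3 → violates
(d) 6-5-4-3-2 → obeys
(e) 4-5-3-3-3 → violates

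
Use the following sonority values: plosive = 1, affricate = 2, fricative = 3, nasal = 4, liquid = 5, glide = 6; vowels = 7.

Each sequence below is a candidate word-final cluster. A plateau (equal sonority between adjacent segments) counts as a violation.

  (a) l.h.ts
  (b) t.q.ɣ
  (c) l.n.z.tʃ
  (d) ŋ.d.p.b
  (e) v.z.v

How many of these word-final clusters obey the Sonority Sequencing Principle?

2

(a) sonority 5-3-2: well-formed.
(b) sonority 1-1-3: ill-formed.
(c) sonority 5-4-3-2: well-formed.
(d) sonority 4-1-1-1: ill-formed.
(e) sonority 3-3-3: ill-formed.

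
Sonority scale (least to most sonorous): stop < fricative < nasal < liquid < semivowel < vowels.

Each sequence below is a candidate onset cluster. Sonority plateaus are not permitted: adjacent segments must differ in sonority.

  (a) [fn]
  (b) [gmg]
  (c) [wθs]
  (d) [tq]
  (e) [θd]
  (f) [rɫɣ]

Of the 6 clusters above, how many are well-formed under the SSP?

(a) sonority 2-3: well-formed.
(b) sonority 1-3-1: ill-formed.
(c) sonority 5-2-2: ill-formed.
(d) sonority 1-1: ill-formed.
(e) sonority 2-1: ill-formed.
(f) sonority 4-4-2: ill-formed.

1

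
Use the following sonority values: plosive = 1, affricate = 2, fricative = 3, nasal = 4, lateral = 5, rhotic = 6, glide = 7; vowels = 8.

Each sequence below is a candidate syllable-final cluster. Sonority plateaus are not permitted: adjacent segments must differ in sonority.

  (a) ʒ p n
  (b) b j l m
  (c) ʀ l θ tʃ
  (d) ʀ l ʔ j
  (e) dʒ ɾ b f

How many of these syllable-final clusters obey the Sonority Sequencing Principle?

1

(a) 3-1-4 → violates
(b) 1-7-5-4 → violates
(c) 6-5-3-2 → obeys
(d) 6-5-1-7 → violates
(e) 2-6-1-3 → violates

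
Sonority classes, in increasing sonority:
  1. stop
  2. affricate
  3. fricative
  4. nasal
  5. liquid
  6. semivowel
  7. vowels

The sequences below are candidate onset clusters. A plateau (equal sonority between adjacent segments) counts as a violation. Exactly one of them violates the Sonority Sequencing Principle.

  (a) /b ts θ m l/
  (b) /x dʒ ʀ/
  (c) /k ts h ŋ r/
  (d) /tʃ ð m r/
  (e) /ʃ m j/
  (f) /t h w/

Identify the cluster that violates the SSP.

(a) /b ts θ m l/: profile 1-2-3-4-5 — obeys.
(b) /x dʒ ʀ/: profile 3-2-5 — violates.
(c) /k ts h ŋ r/: profile 1-2-3-4-5 — obeys.
(d) /tʃ ð m r/: profile 2-3-4-5 — obeys.
(e) /ʃ m j/: profile 3-4-6 — obeys.
(f) /t h w/: profile 1-3-6 — obeys.

b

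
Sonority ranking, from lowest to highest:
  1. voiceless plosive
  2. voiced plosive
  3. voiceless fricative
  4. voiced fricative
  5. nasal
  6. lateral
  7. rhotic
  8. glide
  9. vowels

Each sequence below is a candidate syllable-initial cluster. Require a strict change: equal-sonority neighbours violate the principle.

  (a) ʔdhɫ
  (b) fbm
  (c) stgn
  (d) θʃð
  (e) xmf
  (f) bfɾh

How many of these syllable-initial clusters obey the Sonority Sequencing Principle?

(a) 1-2-3-6 → obeys
(b) 3-2-5 → violates
(c) 3-1-2-5 → violates
(d) 3-3-4 → violates
(e) 3-5-3 → violates
(f) 2-3-7-3 → violates

1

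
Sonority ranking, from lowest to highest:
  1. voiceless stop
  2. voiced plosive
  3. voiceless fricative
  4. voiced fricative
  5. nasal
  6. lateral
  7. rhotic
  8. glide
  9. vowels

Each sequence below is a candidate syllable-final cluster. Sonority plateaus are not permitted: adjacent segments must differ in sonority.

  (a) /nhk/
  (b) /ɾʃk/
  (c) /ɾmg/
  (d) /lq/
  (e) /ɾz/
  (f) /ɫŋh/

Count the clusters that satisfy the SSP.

6

(a) 5-3-1 → obeys
(b) 7-3-1 → obeys
(c) 7-5-2 → obeys
(d) 6-1 → obeys
(e) 7-4 → obeys
(f) 6-5-3 → obeys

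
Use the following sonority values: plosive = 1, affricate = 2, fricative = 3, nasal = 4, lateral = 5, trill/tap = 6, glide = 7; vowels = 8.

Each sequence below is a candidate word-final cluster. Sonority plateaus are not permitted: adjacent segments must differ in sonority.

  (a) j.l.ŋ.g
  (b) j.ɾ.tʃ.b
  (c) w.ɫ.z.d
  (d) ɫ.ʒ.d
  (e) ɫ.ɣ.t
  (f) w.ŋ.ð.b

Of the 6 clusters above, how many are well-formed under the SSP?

6

(a) 7-5-4-1 → obeys
(b) 7-6-2-1 → obeys
(c) 7-5-3-1 → obeys
(d) 5-3-1 → obeys
(e) 5-3-1 → obeys
(f) 7-4-3-1 → obeys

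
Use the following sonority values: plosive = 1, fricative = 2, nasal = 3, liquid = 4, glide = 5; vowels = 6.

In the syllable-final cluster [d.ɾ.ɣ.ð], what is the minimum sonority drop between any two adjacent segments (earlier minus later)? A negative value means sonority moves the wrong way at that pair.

/d/ is a plosive (sonority 1).
/ɾ/ is a liquid (sonority 4).
/ɣ/ is a fricative (sonority 2).
/ð/ is a fricative (sonority 2).
/d/→/ɾ/: change -3.
/ɾ/→/ɣ/: change +2.
/ɣ/→/ð/: change +0.
Minimum = -3.

-3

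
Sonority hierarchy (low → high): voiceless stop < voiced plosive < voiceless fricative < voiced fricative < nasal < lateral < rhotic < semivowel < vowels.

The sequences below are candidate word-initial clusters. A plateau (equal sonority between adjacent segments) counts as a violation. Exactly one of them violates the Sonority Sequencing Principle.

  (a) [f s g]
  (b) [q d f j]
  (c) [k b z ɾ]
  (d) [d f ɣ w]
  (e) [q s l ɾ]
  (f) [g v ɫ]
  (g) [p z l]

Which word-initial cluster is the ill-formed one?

(a) sonority 3-3-2: ill-formed.
(b) sonority 1-2-3-8: well-formed.
(c) sonority 1-2-4-7: well-formed.
(d) sonority 2-3-4-8: well-formed.
(e) sonority 1-3-6-7: well-formed.
(f) sonority 2-4-6: well-formed.
(g) sonority 1-4-6: well-formed.

a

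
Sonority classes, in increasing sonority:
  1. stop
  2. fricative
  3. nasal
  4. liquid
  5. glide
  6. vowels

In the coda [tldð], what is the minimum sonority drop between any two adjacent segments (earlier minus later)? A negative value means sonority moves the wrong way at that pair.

-3

/t/ — stop, sonority 1.
/l/ — liquid, sonority 4.
/d/ — stop, sonority 1.
/ð/ — fricative, sonority 2.
/t/→/l/: change -3.
/l/→/d/: change +3.
/d/→/ð/: change -1.
Minimum = -3.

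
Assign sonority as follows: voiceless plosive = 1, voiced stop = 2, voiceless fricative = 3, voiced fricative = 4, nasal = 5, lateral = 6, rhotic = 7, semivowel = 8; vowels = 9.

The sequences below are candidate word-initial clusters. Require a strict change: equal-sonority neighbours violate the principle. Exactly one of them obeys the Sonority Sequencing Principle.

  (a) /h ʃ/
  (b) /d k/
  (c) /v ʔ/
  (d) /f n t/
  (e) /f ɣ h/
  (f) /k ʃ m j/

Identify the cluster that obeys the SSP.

f

(a) sonority 3-3: ill-formed.
(b) sonority 2-1: ill-formed.
(c) sonority 4-1: ill-formed.
(d) sonority 3-5-1: ill-formed.
(e) sonority 3-4-3: ill-formed.
(f) sonority 1-3-5-8: well-formed.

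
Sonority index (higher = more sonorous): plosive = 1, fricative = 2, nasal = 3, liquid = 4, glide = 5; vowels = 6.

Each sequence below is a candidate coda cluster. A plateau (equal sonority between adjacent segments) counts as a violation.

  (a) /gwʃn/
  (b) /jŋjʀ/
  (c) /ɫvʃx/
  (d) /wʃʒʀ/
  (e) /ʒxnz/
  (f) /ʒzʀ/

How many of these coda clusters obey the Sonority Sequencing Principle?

(a) 1-5-2-3 → violates
(b) 5-3-5-4 → violates
(c) 4-2-2-2 → violates
(d) 5-2-2-4 → violates
(e) 2-2-3-2 → violates
(f) 2-2-4 → violates

0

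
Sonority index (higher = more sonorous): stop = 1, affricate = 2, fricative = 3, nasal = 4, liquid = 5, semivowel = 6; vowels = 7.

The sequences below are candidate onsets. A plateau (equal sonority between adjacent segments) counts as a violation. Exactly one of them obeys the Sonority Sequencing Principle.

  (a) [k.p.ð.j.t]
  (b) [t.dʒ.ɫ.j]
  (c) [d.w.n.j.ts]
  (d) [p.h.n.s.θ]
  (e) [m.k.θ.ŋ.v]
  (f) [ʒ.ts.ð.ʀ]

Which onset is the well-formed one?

(a) sonority 1-1-3-6-1: ill-formed.
(b) sonority 1-2-5-6: well-formed.
(c) sonority 1-6-4-6-2: ill-formed.
(d) sonority 1-3-4-3-3: ill-formed.
(e) sonority 4-1-3-4-3: ill-formed.
(f) sonority 3-2-3-5: ill-formed.

b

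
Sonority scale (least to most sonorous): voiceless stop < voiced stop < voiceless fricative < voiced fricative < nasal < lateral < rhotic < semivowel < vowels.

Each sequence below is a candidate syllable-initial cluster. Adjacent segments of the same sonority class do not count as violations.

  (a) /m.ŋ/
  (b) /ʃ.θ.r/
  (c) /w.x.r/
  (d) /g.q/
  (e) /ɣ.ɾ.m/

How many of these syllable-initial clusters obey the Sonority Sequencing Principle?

(a) 5-5 → obeys
(b) 3-3-7 → obeys
(c) 8-3-7 → violates
(d) 2-1 → violates
(e) 4-7-5 → violates

2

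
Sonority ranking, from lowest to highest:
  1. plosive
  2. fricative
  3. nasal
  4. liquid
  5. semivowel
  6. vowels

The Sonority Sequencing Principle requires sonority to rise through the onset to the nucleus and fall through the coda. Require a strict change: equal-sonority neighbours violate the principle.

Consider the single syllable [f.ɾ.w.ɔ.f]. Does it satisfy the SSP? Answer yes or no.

yes

Onset: /f/ is a fricative (sonority 2), /ɾ/ is a liquid (sonority 4), /w/ is a semivowel (sonority 5); then the nucleus /ɔ/ (sonority 6).
Onset profile 2-4-5-6 — rises to the nucleus.
Coda: /f/ is a fricative (sonority 2).
Coda profile 6-2 — falls from the nucleus.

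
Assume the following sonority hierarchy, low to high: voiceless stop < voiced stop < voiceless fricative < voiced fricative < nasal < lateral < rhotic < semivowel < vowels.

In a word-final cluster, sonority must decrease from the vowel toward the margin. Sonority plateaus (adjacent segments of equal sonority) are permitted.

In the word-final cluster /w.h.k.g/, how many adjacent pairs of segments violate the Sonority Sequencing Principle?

/w/ — semivowel, sonority 8.
/h/ — voiceless fricative, sonority 3.
/k/ — voiceless stop, sonority 1.
/g/ — voiced stop, sonority 2.
/w/→/h/: 8→3 (falls) — ok.
/h/→/k/: 3→1 (falls) — ok.
/k/→/g/: 1→2 (does not fall) — violation.

1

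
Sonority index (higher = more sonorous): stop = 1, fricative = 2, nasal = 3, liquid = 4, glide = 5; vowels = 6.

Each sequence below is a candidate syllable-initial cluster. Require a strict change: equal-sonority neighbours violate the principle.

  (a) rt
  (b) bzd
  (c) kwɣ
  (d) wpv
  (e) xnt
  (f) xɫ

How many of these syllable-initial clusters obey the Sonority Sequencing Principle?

(a) 4-1 → violates
(b) 1-2-1 → violates
(c) 1-5-2 → violates
(d) 5-1-2 → violates
(e) 2-3-1 → violates
(f) 2-4 → obeys

1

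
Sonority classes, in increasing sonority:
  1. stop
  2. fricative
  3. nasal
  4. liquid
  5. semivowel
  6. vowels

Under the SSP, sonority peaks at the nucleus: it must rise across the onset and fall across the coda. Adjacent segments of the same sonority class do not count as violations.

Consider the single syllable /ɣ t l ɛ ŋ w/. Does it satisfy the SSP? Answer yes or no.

Onset: /ɣ/ is a fricative (sonority 2), /t/ is a stop (sonority 1), /l/ is a liquid (sonority 4); then the nucleus /ɛ/ (sonority 6).
Onset profile 2-1-4-6 — does not rise throughout.
Coda: /ŋ/ is a nasal (sonority 3), /w/ is a semivowel (sonority 5).
Coda profile 6-3-5 — does not fall throughout.

no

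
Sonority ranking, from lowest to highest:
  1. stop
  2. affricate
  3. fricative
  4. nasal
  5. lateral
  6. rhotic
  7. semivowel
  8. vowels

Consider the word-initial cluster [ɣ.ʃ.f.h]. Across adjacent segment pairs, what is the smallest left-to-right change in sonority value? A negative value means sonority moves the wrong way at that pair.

0

/ɣ/ is a fricative (sonority 3).
/ʃ/ is a fricative (sonority 3).
/f/ is a fricative (sonority 3).
/h/ is a fricative (sonority 3).
/ɣ/→/ʃ/: change +0.
/ʃ/→/f/: change +0.
/f/→/h/: change +0.
Minimum = 0.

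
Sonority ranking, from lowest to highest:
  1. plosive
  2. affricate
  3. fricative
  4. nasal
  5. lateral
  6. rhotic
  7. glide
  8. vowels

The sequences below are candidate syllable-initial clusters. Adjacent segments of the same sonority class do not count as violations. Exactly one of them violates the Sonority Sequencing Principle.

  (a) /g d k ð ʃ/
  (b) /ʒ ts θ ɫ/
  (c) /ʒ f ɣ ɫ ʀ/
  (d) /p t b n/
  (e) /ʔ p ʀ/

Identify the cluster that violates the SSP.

b

(a) sonority 1-1-1-3-3: well-formed.
(b) sonority 3-2-3-5: ill-formed.
(c) sonority 3-3-3-5-6: well-formed.
(d) sonority 1-1-1-4: well-formed.
(e) sonority 1-1-6: well-formed.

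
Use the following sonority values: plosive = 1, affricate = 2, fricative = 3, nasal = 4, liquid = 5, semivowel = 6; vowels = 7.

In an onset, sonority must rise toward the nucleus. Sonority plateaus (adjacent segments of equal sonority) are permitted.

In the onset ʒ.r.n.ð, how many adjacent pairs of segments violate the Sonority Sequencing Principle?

2

/ʒ/: fricative = 3.
/r/: liquid = 5.
/n/: nasal = 4.
/ð/: fricative = 3.
/ʒ/→/r/: 3→5 (rises) — ok.
/r/→/n/: 5→4 (does not rise) — violation.
/n/→/ð/: 4→3 (does not rise) — violation.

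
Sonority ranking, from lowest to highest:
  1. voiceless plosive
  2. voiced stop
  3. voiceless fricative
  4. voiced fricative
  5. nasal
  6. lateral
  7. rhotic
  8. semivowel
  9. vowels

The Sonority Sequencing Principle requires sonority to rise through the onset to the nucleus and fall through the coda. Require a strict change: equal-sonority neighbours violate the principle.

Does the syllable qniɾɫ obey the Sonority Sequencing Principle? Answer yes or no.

Onset: /q/ is a voiceless plosive (sonority 1), /n/ is a nasal (sonority 5); then the nucleus /i/ (sonority 9).
Onset profile 1-5-9 — rises to the nucleus.
Coda: /ɾ/ is a rhotic (sonority 7), /ɫ/ is a lateral (sonority 6).
Coda profile 9-7-6 — falls from the nucleus.

yes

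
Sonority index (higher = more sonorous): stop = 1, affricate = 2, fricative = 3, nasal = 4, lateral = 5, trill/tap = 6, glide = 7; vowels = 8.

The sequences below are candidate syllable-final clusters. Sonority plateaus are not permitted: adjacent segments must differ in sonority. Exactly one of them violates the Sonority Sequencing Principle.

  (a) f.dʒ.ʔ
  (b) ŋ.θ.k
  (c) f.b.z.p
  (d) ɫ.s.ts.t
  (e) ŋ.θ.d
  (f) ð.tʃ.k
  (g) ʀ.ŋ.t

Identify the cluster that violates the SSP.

c

(a) f.dʒ.ʔ: profile 3-2-1 — obeys.
(b) ŋ.θ.k: profile 4-3-1 — obeys.
(c) f.b.z.p: profile 3-1-3-1 — violates.
(d) ɫ.s.ts.t: profile 5-3-2-1 — obeys.
(e) ŋ.θ.d: profile 4-3-1 — obeys.
(f) ð.tʃ.k: profile 3-2-1 — obeys.
(g) ʀ.ŋ.t: profile 6-4-1 — obeys.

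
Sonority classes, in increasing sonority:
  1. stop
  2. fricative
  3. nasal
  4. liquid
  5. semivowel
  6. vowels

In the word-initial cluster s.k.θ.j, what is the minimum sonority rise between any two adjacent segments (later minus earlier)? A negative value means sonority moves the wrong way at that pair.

-1

/s/ is a fricative (sonority 2).
/k/ is a stop (sonority 1).
/θ/ is a fricative (sonority 2).
/j/ is a semivowel (sonority 5).
/s/→/k/: change -1.
/k/→/θ/: change +1.
/θ/→/j/: change +3.
Minimum = -1.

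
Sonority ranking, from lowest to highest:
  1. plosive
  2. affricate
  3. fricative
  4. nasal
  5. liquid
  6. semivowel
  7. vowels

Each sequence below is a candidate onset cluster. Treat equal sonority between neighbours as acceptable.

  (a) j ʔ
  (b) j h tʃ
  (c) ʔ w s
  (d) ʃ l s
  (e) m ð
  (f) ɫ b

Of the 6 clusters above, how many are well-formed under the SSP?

0

(a) sonority 6-1: ill-formed.
(b) sonority 6-3-2: ill-formed.
(c) sonority 1-6-3: ill-formed.
(d) sonority 3-5-3: ill-formed.
(e) sonority 4-3: ill-formed.
(f) sonority 5-1: ill-formed.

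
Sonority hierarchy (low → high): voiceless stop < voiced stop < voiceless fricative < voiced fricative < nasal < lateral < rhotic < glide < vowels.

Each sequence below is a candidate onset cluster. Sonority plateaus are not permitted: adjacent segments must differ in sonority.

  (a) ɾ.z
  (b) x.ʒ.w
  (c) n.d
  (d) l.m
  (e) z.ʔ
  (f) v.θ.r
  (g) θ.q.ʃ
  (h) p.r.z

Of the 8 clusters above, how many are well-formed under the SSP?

(a) ɾ.z: profile 7-4 — violates.
(b) x.ʒ.w: profile 3-4-8 — obeys.
(c) n.d: profile 5-2 — violates.
(d) l.m: profile 6-5 — violates.
(e) z.ʔ: profile 4-1 — violates.
(f) v.θ.r: profile 4-3-7 — violates.
(g) θ.q.ʃ: profile 3-1-3 — violates.
(h) p.r.z: profile 1-7-4 — violates.

1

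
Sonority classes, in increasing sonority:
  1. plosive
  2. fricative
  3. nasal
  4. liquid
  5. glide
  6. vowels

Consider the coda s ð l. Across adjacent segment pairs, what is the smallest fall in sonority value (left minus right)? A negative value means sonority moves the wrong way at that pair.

-2

/s/ — fricative, sonority 2.
/ð/ — fricative, sonority 2.
/l/ — liquid, sonority 4.
/s/→/ð/: change +0.
/ð/→/l/: change -2.
Minimum = -2.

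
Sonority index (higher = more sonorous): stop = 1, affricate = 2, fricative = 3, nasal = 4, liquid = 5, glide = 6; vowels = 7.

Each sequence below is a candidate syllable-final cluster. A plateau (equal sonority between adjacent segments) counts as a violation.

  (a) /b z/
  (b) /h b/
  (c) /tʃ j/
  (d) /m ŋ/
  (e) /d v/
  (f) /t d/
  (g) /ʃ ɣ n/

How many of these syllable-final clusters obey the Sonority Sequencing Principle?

1

(a) sonority 1-3: ill-formed.
(b) sonority 3-1: well-formed.
(c) sonority 2-6: ill-formed.
(d) sonority 4-4: ill-formed.
(e) sonority 1-3: ill-formed.
(f) sonority 1-1: ill-formed.
(g) sonority 3-3-4: ill-formed.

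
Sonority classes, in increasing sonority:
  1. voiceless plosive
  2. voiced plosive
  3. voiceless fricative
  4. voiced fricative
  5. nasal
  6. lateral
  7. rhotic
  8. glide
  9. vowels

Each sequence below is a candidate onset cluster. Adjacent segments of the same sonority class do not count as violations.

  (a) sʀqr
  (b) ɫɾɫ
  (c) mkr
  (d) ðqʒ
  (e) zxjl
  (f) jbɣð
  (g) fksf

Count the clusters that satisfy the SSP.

0

(a) sonority 3-7-1-7: ill-formed.
(b) sonority 6-7-6: ill-formed.
(c) sonority 5-1-7: ill-formed.
(d) sonority 4-1-4: ill-formed.
(e) sonority 4-3-8-6: ill-formed.
(f) sonority 8-2-4-4: ill-formed.
(g) sonority 3-1-3-3: ill-formed.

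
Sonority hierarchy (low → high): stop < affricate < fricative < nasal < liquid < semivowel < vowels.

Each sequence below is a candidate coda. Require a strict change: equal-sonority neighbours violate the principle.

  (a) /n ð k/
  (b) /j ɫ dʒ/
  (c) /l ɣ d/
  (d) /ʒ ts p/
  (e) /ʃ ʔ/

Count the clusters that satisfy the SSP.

5

(a) /n ð k/: profile 4-3-1 — obeys.
(b) /j ɫ dʒ/: profile 6-5-2 — obeys.
(c) /l ɣ d/: profile 5-3-1 — obeys.
(d) /ʒ ts p/: profile 3-2-1 — obeys.
(e) /ʃ ʔ/: profile 3-1 — obeys.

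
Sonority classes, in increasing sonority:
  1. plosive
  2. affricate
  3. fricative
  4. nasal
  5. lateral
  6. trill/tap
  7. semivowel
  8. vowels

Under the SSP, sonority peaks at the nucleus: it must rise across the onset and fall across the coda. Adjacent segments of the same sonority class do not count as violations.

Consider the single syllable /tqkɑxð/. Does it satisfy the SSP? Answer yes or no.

Onset: /t/ is a plosive (sonority 1), /q/ is a plosive (sonority 1), /k/ is a plosive (sonority 1); then the nucleus /ɑ/ (sonority 8).
Onset profile 1-1-1-8 — rises to the nucleus.
Coda: /x/ is a fricative (sonority 3), /ð/ is a fricative (sonority 3).
Coda profile 8-3-3 — falls from the nucleus.

yes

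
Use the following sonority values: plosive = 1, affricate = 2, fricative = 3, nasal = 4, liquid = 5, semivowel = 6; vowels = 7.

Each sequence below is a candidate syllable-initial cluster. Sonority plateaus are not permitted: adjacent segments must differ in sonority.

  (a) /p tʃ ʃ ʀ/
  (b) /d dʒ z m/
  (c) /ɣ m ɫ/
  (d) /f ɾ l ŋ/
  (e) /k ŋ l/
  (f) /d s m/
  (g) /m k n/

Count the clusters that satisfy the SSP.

(a) sonority 1-2-3-5: well-formed.
(b) sonority 1-2-3-4: well-formed.
(c) sonority 3-4-5: well-formed.
(d) sonority 3-5-5-4: ill-formed.
(e) sonority 1-4-5: well-formed.
(f) sonority 1-3-4: well-formed.
(g) sonority 4-1-4: ill-formed.

5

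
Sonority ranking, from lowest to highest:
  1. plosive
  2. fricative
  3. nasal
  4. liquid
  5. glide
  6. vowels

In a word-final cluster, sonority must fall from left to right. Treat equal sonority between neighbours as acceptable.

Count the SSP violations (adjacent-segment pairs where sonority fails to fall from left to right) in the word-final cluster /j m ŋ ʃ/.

/j/ — glide, sonority 5.
/m/ — nasal, sonority 3.
/ŋ/ — nasal, sonority 3.
/ʃ/ — fricative, sonority 2.
/j/→/m/: 5→3 (falls) — ok.
/m/→/ŋ/: 3→3 (plateau, allowed) — ok.
/ŋ/→/ʃ/: 3→2 (falls) — ok.

0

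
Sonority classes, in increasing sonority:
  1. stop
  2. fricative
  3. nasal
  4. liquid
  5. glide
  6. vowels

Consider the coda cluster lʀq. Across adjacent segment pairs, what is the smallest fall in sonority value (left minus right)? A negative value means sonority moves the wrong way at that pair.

0

/l/ — liquid, sonority 4.
/ʀ/ — liquid, sonority 4.
/q/ — stop, sonority 1.
/l/→/ʀ/: change +0.
/ʀ/→/q/: change +3.
Minimum = 0.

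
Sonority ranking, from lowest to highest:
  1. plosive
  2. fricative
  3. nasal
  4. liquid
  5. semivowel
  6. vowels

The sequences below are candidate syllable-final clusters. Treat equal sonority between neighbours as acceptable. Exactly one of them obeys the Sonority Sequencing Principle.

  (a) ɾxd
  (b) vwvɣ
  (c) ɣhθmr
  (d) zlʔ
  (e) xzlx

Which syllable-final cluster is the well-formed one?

a

(a) sonority 4-2-1: well-formed.
(b) sonority 2-5-2-2: ill-formed.
(c) sonority 2-2-2-3-4: ill-formed.
(d) sonority 2-4-1: ill-formed.
(e) sonority 2-2-4-2: ill-formed.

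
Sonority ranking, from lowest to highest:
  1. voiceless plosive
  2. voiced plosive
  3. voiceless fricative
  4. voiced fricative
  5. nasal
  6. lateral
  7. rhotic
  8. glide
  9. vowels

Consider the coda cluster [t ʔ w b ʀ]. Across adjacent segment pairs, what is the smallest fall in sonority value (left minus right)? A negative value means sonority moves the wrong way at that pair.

-7

/t/ is a voiceless plosive (sonority 1).
/ʔ/ is a voiceless plosive (sonority 1).
/w/ is a glide (sonority 8).
/b/ is a voiced plosive (sonority 2).
/ʀ/ is a rhotic (sonority 7).
/t/→/ʔ/: change +0.
/ʔ/→/w/: change -7.
/w/→/b/: change +6.
/b/→/ʀ/: change -5.
Minimum = -7.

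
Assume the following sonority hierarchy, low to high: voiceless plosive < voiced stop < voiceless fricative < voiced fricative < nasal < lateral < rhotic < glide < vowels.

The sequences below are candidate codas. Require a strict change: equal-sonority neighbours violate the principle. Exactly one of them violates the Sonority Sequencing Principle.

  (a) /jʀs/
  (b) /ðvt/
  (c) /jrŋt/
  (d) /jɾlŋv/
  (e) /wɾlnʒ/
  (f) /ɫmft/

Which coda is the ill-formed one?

(a) sonority 8-7-3: well-formed.
(b) sonority 4-4-1: ill-formed.
(c) sonority 8-7-5-1: well-formed.
(d) sonority 8-7-6-5-4: well-formed.
(e) sonority 8-7-6-5-4: well-formed.
(f) sonority 6-5-3-1: well-formed.

b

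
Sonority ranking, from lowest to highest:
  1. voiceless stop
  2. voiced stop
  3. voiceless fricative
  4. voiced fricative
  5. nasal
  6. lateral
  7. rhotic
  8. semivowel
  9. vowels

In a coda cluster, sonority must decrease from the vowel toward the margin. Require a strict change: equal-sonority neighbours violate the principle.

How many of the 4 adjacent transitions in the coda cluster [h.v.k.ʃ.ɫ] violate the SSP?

3

/h/ is a voiceless fricative (sonority 3).
/v/ is a voiced fricative (sonority 4).
/k/ is a voiceless stop (sonority 1).
/ʃ/ is a voiceless fricative (sonority 3).
/ɫ/ is a lateral (sonority 6).
/h/→/v/: 3→4 (does not fall) — violation.
/v/→/k/: 4→1 (falls) — ok.
/k/→/ʃ/: 1→3 (does not fall) — violation.
/ʃ/→/ɫ/: 3→6 (does not fall) — violation.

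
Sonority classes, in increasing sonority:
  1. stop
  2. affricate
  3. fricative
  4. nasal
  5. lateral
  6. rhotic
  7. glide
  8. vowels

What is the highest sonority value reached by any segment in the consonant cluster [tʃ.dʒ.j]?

/tʃ/ — affricate, sonority 2.
/dʒ/ — affricate, sonority 2.
/j/ — glide, sonority 7.
The maximum is 7.

7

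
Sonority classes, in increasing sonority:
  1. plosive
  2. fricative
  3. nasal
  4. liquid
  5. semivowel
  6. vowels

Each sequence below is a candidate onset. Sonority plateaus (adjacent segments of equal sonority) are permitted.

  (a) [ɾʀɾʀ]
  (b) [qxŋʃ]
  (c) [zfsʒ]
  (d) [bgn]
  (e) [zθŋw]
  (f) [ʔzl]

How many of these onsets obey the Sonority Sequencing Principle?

(a) sonority 4-4-4-4: well-formed.
(b) sonority 1-2-3-2: ill-formed.
(c) sonority 2-2-2-2: well-formed.
(d) sonority 1-1-3: well-formed.
(e) sonority 2-2-3-5: well-formed.
(f) sonority 1-2-4: well-formed.

5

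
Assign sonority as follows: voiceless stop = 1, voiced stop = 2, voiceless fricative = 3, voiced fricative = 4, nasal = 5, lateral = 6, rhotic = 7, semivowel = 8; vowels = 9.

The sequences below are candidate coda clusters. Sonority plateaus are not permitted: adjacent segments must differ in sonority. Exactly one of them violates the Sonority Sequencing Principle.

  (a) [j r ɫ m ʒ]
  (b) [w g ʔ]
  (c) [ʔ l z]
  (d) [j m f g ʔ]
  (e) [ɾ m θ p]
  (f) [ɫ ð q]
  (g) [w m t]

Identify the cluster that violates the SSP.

c

(a) 8-7-6-5-4 → obeys
(b) 8-2-1 → obeys
(c) 1-6-4 → violates
(d) 8-5-3-2-1 → obeys
(e) 7-5-3-1 → obeys
(f) 6-4-1 → obeys
(g) 8-5-1 → obeys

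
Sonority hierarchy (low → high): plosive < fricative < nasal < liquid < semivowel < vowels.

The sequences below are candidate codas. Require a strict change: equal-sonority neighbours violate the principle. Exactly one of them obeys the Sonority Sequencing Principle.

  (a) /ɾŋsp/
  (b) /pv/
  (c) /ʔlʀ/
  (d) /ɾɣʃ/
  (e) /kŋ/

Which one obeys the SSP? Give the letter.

a

(a) /ɾŋsp/: profile 4-3-2-1 — obeys.
(b) /pv/: profile 1-2 — violates.
(c) /ʔlʀ/: profile 1-4-4 — violates.
(d) /ɾɣʃ/: profile 4-2-2 — violates.
(e) /kŋ/: profile 1-3 — violates.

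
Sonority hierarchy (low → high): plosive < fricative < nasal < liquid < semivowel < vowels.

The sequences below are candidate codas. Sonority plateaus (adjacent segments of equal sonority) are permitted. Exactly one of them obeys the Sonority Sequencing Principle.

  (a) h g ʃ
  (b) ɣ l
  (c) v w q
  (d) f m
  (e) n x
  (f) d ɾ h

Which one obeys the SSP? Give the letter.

(a) sonority 2-1-2: ill-formed.
(b) sonority 2-4: ill-formed.
(c) sonority 2-5-1: ill-formed.
(d) sonority 2-3: ill-formed.
(e) sonority 3-2: well-formed.
(f) sonority 1-4-2: ill-formed.

e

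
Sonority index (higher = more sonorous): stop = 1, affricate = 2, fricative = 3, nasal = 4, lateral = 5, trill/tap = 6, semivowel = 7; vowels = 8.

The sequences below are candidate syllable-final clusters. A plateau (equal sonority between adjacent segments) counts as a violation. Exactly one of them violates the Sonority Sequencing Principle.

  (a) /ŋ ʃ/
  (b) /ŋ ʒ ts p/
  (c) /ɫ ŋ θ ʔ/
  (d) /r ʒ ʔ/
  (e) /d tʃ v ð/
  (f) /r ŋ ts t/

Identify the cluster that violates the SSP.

(a) 4-3 → obeys
(b) 4-3-2-1 → obeys
(c) 5-4-3-1 → obeys
(d) 6-3-1 → obeys
(e) 1-2-3-3 → violates
(f) 6-4-2-1 → obeys

e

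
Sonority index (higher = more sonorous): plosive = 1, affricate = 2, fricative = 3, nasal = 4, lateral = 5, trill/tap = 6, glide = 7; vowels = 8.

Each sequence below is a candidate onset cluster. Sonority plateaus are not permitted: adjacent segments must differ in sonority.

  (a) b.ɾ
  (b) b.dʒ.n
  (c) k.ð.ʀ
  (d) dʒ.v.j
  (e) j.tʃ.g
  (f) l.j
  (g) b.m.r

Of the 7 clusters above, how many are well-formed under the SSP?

(a) b.ɾ: profile 1-6 — obeys.
(b) b.dʒ.n: profile 1-2-4 — obeys.
(c) k.ð.ʀ: profile 1-3-6 — obeys.
(d) dʒ.v.j: profile 2-3-7 — obeys.
(e) j.tʃ.g: profile 7-2-1 — violates.
(f) l.j: profile 5-7 — obeys.
(g) b.m.r: profile 1-4-6 — obeys.

6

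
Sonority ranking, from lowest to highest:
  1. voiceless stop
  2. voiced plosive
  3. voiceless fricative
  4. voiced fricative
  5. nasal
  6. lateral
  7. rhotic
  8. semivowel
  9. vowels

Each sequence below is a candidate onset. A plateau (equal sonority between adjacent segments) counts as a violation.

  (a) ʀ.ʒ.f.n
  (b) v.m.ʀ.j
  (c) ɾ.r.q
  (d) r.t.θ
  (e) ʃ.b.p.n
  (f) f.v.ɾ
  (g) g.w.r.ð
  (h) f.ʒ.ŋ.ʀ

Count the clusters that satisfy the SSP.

3

(a) sonority 7-4-3-5: ill-formed.
(b) sonority 4-5-7-8: well-formed.
(c) sonority 7-7-1: ill-formed.
(d) sonority 7-1-3: ill-formed.
(e) sonority 3-2-1-5: ill-formed.
(f) sonority 3-4-7: well-formed.
(g) sonority 2-8-7-4: ill-formed.
(h) sonority 3-4-5-7: well-formed.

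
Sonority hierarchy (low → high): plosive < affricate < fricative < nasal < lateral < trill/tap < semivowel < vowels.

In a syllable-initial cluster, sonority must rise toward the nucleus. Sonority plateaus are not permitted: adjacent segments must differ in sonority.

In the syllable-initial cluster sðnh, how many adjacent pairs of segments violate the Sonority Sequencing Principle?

/s/ — fricative, sonority 3.
/ð/ — fricative, sonority 3.
/n/ — nasal, sonority 4.
/h/ — fricative, sonority 3.
/s/→/ð/: 3→3 (plateau) — violation.
/ð/→/n/: 3→4 (rises) — ok.
/n/→/h/: 4→3 (does not rise) — violation.

2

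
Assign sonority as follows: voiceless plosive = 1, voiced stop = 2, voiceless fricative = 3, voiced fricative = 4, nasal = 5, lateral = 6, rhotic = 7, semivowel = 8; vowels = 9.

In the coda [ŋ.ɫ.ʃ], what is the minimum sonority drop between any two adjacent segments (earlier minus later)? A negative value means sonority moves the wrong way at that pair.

-1

/ŋ/ is a nasal (sonority 5).
/ɫ/ is a lateral (sonority 6).
/ʃ/ is a voiceless fricative (sonority 3).
/ŋ/→/ɫ/: change -1.
/ɫ/→/ʃ/: change +3.
Minimum = -1.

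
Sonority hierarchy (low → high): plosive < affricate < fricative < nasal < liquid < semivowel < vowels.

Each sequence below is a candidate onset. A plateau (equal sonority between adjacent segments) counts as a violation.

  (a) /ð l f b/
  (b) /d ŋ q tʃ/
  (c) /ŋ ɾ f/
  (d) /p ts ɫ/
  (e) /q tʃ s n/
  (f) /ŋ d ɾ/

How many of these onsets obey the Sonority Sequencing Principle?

(a) 3-5-3-1 → violates
(b) 1-4-1-2 → violates
(c) 4-5-3 → violates
(d) 1-2-5 → obeys
(e) 1-2-3-4 → obeys
(f) 4-1-5 → violates

2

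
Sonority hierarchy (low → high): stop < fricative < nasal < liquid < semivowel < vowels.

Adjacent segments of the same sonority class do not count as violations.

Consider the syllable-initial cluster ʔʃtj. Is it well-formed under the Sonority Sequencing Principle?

/ʔ/ is a stop (sonority 1).
/ʃ/ is a fricative (sonority 2).
/t/ is a stop (sonority 1).
/j/ is a semivowel (sonority 5).
The profile is 1-2-1-5. Between /ʃ/ (2) and /t/ (1) sonority does not rise, so the cluster violates the SSP.

no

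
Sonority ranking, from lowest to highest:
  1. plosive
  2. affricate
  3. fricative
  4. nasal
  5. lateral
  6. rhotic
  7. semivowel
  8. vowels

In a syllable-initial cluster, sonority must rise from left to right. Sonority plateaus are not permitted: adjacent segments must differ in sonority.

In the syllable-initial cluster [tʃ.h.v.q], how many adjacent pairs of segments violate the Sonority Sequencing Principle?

2

/tʃ/ is an affricate (sonority 2).
/h/ is a fricative (sonority 3).
/v/ is a fricative (sonority 3).
/q/ is a plosive (sonority 1).
/tʃ/→/h/: 2→3 (rises) — ok.
/h/→/v/: 3→3 (plateau) — violation.
/v/→/q/: 3→1 (does not rise) — violation.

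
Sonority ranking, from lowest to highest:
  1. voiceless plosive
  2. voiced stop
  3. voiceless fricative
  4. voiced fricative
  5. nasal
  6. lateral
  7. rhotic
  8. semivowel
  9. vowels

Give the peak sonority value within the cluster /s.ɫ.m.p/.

/s/: voiceless fricative = 3.
/ɫ/: lateral = 6.
/m/: nasal = 5.
/p/: voiceless plosive = 1.
The maximum is 6.

6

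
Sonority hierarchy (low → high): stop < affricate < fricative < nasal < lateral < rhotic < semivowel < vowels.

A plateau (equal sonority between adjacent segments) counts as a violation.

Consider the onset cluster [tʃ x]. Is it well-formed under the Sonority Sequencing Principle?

yes

/tʃ/: affricate = 2.
/x/: fricative = 3.
The profile 2-3 strictly rises, so the onset cluster satisfies the SSP.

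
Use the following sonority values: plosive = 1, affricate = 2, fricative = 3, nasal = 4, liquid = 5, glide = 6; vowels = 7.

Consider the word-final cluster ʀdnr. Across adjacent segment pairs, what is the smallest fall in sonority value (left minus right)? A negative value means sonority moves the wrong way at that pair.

-3

/ʀ/ — liquid, sonority 5.
/d/ — plosive, sonority 1.
/n/ — nasal, sonority 4.
/r/ — liquid, sonority 5.
/ʀ/→/d/: change +4.
/d/→/n/: change -3.
/n/→/r/: change -1.
Minimum = -3.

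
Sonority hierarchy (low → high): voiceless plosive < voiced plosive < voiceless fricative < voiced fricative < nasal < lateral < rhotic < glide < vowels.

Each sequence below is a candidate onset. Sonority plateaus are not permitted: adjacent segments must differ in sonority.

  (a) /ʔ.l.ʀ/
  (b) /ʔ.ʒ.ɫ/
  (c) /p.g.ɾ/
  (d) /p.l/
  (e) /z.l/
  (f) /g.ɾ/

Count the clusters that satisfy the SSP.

(a) sonority 1-6-7: well-formed.
(b) sonority 1-4-6: well-formed.
(c) sonority 1-2-7: well-formed.
(d) sonority 1-6: well-formed.
(e) sonority 4-6: well-formed.
(f) sonority 2-7: well-formed.

6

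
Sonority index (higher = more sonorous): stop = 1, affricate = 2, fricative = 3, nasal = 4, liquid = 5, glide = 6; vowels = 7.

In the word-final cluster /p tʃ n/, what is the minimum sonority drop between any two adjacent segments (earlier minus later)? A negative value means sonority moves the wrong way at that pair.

-2

/p/ — stop, sonority 1.
/tʃ/ — affricate, sonority 2.
/n/ — nasal, sonority 4.
/p/→/tʃ/: change -1.
/tʃ/→/n/: change -2.
Minimum = -2.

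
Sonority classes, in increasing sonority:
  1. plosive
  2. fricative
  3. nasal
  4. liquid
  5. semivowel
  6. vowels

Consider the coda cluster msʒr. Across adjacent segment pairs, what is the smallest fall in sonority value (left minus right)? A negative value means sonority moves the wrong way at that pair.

-2

/m/ — nasal, sonority 3.
/s/ — fricative, sonority 2.
/ʒ/ — fricative, sonority 2.
/r/ — liquid, sonority 4.
/m/→/s/: change +1.
/s/→/ʒ/: change +0.
/ʒ/→/r/: change -2.
Minimum = -2.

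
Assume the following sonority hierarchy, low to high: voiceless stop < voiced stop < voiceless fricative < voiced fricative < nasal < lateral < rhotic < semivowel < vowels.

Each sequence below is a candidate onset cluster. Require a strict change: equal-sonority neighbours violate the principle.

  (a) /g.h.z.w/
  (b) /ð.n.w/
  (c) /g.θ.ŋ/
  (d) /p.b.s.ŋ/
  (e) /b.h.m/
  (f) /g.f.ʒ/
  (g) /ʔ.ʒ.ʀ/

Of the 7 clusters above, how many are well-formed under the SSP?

(a) /g.h.z.w/: profile 2-3-4-8 — obeys.
(b) /ð.n.w/: profile 4-5-8 — obeys.
(c) /g.θ.ŋ/: profile 2-3-5 — obeys.
(d) /p.b.s.ŋ/: profile 1-2-3-5 — obeys.
(e) /b.h.m/: profile 2-3-5 — obeys.
(f) /g.f.ʒ/: profile 2-3-4 — obeys.
(g) /ʔ.ʒ.ʀ/: profile 1-4-7 — obeys.

7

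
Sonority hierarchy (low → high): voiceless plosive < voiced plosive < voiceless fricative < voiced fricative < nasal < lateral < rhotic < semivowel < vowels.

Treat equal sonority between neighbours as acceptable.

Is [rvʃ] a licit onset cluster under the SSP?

/r/ — rhotic, sonority 7.
/v/ — voiced fricative, sonority 4.
/ʃ/ — voiceless fricative, sonority 3.
The profile is 7-4-3. Between /r/ (7) and /v/ (4) sonority does not rise, so the cluster violates the SSP.

no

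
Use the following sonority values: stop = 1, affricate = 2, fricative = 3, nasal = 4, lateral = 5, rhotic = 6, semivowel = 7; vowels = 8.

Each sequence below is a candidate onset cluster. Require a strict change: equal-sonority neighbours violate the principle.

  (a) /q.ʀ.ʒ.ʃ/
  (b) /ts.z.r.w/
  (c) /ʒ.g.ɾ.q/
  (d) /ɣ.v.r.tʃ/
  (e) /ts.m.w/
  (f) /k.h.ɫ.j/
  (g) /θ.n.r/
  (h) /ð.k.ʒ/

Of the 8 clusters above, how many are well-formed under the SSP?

4

(a) 1-6-3-3 → violates
(b) 2-3-6-7 → obeys
(c) 3-1-6-1 → violates
(d) 3-3-6-2 → violates
(e) 2-4-7 → obeys
(f) 1-3-5-7 → obeys
(g) 3-4-6 → obeys
(h) 3-1-3 → violates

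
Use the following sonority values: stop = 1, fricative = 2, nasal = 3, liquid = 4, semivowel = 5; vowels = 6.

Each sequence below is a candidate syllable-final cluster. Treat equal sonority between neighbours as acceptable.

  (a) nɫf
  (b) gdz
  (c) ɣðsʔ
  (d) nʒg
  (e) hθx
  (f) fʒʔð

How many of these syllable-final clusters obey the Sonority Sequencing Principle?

3

(a) 3-4-2 → violates
(b) 1-1-2 → violates
(c) 2-2-2-1 → obeys
(d) 3-2-1 → obeys
(e) 2-2-2 → obeys
(f) 2-2-1-2 → violates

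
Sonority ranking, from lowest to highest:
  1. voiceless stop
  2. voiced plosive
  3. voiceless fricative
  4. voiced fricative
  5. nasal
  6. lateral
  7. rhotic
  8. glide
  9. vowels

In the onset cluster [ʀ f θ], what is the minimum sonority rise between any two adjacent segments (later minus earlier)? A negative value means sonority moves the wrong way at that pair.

-4

/ʀ/ is a rhotic (sonority 7).
/f/ is a voiceless fricative (sonority 3).
/θ/ is a voiceless fricative (sonority 3).
/ʀ/→/f/: change -4.
/f/→/θ/: change +0.
Minimum = -4.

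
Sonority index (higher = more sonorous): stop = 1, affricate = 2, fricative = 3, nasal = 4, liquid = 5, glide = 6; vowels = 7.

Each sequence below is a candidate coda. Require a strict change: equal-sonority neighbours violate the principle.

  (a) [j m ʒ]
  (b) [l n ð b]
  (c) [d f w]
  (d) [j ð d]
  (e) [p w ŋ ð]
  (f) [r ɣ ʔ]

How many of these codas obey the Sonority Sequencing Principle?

(a) 6-4-3 → obeys
(b) 5-4-3-1 → obeys
(c) 1-3-6 → violates
(d) 6-3-1 → obeys
(e) 1-6-4-3 → violates
(f) 5-3-1 → obeys

4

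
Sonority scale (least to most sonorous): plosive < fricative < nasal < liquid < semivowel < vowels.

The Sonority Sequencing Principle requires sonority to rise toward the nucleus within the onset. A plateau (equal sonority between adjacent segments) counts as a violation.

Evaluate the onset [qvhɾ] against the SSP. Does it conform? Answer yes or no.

/q/ is a plosive (sonority 1).
/v/ is a fricative (sonority 2).
/h/ is a fricative (sonority 2).
/ɾ/ is a liquid (sonority 4).
The profile is 1-2-2-4. Between /v/ (2) and /h/ (2) sonority does not rise, so the cluster violates the SSP.

no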